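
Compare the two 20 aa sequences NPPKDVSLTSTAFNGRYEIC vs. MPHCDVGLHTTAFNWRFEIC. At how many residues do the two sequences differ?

Comparing position by position, 8 residues differ: 1 (N/M), 3 (P/H), 4 (K/C), 7 (S/G), 9 (T/H), 10 (S/T), 15 (G/W), 17 (Y/F).

8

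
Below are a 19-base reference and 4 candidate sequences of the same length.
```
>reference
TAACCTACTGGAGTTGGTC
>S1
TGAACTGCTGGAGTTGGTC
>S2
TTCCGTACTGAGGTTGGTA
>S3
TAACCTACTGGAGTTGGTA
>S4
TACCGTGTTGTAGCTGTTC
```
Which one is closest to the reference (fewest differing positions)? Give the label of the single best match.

S1 differs at 3 positions; S2 differs at 6 positions; S3 differs at 1 position; S4 differs at 7 positions. The closest is S3.

S3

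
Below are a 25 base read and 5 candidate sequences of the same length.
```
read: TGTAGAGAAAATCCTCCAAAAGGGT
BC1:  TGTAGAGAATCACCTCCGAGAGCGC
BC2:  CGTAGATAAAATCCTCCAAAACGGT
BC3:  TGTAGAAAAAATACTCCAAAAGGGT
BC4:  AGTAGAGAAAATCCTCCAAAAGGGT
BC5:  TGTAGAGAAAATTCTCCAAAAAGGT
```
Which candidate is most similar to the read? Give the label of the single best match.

Hamming distances to read — BC1: 7; BC2: 3; BC3: 2; BC4: 1; BC5: 2.
Smallest is BC4 with 1 mismatch.

BC4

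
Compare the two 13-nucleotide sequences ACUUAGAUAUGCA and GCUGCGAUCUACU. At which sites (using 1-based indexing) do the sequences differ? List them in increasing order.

1, 4, 5, 9, 11, 13

Differences at site 1 (A→G), site 4 (U→G), site 5 (A→C), site 9 (A→C), site 11 (G→A), site 13 (A→U).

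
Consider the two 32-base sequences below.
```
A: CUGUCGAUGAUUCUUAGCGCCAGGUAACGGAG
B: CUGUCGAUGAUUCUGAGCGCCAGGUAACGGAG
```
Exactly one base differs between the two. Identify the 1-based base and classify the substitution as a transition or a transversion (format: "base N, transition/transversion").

base 15, transversion

Base 15 changes U→G. U is a pyrimidine and G is a purine, so this is a transversion.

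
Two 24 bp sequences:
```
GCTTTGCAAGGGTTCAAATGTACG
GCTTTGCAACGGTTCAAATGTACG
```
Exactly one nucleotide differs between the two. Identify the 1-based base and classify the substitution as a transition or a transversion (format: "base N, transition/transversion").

base 10, transversion

The sequences differ only at base 10: G→C (purine→pyrimidine), a transversion.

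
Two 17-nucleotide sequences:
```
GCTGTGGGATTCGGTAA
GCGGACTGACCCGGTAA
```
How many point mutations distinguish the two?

The sequences differ at bases 3, 5, 6, 7, 10, 11 (1-based) — 6 in total.

6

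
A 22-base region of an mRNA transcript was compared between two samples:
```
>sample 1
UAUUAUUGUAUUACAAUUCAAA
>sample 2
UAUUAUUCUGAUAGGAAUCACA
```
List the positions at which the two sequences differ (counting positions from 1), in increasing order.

8, 10, 11, 14, 15, 17, 21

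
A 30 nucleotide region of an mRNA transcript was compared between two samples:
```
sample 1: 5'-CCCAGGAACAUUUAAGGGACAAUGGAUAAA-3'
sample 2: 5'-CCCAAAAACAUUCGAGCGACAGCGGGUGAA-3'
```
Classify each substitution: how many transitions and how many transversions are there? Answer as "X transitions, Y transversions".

8 transitions, 1 transversion

Transitions (purine↔purine or pyrimidine↔pyrimidine): 5 G→A, 6 G→A, 13 U→C, 14 A→G, 22 A→G, 23 U→C, 26 A→G, 28 A→G.
Transversions (purine↔pyrimidine): 17 G→C.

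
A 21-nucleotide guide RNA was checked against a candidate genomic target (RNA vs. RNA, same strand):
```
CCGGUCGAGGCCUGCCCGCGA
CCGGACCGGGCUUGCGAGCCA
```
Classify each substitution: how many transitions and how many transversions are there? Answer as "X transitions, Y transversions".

2 transitions, 5 transversions

Mismatches (1-based):
site 5: U→A (pyrimidine→purine, transversion)
site 7: G→C (purine→pyrimidine, transversion)
site 8: A→G (purine→purine, transition)
site 12: C→U (pyrimidine→pyrimidine, transition)
site 16: C→G (pyrimidine→purine, transversion)
site 17: C→A (pyrimidine→purine, transversion)
site 20: G→C (purine→pyrimidine, transversion)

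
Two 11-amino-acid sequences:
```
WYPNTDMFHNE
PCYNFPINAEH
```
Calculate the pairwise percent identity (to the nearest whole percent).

Mismatches at positions 1, 2, 3, 5, 6, 7, 8, 9, 10, 11 (1-based): 10 of 11.
Identical positions: 1/11 = 9.091% → 9%.

9%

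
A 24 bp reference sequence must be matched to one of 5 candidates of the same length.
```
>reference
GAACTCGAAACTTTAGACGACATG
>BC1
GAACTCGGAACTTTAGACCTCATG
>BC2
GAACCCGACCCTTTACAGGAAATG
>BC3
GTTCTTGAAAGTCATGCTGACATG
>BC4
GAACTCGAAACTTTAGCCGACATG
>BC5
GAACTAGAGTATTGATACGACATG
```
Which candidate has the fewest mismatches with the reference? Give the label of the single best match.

Hamming distances to reference — BC1: 3; BC2: 6; BC3: 9; BC4: 1; BC5: 6.
Smallest is BC4 with 1 mismatch.

BC4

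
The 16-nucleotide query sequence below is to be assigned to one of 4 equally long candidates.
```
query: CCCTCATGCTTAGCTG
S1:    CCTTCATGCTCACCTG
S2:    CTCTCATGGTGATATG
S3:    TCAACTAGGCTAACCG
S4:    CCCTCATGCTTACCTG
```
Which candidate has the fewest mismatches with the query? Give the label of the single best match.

S4

Hamming distances to query — S1: 3; S2: 5; S3: 9; S4: 1.
Smallest is S4 with 1 mismatch.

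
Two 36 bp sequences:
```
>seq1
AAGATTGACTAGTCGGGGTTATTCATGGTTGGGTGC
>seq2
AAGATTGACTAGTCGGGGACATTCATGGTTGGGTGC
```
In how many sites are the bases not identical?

The sequences differ at sites 19, 20 (1-based) — 2 in total.

2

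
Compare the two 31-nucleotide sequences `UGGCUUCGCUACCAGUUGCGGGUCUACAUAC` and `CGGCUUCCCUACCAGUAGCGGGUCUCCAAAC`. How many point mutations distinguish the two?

5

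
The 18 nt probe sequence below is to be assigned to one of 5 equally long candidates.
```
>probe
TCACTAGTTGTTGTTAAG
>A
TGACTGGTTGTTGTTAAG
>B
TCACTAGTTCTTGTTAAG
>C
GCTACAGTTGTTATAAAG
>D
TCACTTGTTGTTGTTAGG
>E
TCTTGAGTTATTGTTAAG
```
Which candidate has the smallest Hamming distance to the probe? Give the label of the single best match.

B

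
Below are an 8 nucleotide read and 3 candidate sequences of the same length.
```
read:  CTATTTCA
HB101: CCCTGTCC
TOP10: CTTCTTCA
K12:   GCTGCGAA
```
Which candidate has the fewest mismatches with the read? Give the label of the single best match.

TOP10

HB101 differs at 4 bases; TOP10 differs at 2 bases; K12 differs at 7 bases. The closest is TOP10.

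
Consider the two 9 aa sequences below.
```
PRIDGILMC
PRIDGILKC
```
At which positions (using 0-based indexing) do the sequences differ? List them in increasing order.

7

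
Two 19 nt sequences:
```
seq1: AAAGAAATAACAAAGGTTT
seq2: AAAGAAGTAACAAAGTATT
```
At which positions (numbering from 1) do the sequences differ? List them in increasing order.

Scanning 1-based: 7: A/G; 16: G/T; 17: T/A.

7, 16, 17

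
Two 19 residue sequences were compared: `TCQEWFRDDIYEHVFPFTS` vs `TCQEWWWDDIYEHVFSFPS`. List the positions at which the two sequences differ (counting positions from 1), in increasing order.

Differences at position 6 (F→W), position 7 (R→W), position 16 (P→S), position 18 (T→P).

6, 7, 16, 18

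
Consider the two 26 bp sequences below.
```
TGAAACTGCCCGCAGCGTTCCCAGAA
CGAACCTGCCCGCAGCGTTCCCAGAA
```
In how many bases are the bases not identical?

2

Mismatches (1-based): base 1: T→C; base 5: A→C.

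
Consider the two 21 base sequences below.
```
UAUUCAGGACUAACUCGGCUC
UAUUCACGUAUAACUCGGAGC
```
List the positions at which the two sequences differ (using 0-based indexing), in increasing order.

Scanning 0-based: 6: G/C; 8: A/U; 9: C/A; 18: C/A; 19: U/G.

6, 8, 9, 18, 19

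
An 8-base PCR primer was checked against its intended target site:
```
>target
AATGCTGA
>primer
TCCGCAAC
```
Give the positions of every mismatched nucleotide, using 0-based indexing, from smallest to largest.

0, 1, 2, 5, 6, 7

Differences at position 0 (A→T), position 1 (A→C), position 2 (T→C), position 5 (T→A), position 6 (G→A), position 7 (A→C).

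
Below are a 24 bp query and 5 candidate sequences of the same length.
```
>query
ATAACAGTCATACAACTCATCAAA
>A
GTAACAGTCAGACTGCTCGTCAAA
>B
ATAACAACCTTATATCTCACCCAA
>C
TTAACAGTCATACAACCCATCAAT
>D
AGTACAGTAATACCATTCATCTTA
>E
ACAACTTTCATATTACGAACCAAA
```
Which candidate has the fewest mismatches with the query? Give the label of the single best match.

Hamming distances to query — A: 5; B: 7; C: 3; D: 7; E: 8.
Smallest is C with 3 mismatches.

C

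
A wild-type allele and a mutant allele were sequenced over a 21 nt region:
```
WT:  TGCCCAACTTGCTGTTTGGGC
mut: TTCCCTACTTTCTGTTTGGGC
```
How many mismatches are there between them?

3

Mismatches (1-based): base 2: G→T; base 6: A→T; base 11: G→T.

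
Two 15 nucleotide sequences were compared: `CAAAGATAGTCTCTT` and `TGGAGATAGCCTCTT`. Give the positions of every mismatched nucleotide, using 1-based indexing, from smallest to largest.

1, 2, 3, 10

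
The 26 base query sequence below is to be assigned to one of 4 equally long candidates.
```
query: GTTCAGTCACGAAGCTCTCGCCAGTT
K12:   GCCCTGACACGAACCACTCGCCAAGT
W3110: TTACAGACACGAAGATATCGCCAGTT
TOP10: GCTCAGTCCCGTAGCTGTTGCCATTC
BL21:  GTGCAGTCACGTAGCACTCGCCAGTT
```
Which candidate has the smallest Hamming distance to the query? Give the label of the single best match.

Hamming distances to query — K12: 8; W3110: 5; TOP10: 7; BL21: 3.
Smallest is BL21 with 3 mismatches.

BL21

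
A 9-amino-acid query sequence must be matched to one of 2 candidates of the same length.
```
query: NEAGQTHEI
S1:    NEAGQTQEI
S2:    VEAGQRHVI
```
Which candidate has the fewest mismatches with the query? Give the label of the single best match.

S1

Hamming distances to query — S1: 1; S2: 3.
Smallest is S1 with 1 mismatch.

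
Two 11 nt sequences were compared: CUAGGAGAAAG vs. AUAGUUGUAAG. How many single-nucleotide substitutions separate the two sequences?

4

The sequences differ at positions 1, 5, 6, 8 (1-based) — 4 in total.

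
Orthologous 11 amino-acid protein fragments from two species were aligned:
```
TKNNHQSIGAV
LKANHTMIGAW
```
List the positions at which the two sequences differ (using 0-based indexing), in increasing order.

0, 2, 5, 6, 10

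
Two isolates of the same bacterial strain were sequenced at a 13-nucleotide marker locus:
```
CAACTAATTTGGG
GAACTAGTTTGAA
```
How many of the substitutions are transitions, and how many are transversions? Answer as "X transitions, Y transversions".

Mismatches (1-based):
site 1: C→G (pyrimidine→purine, transversion)
site 7: A→G (purine→purine, transition)
site 12: G→A (purine→purine, transition)
site 13: G→A (purine→purine, transition)

3 transitions, 1 transversion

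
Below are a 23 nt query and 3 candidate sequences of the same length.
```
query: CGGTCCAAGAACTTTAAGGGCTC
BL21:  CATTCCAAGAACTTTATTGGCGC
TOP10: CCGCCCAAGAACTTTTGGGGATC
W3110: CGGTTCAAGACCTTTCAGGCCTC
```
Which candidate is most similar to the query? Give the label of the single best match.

W3110

BL21 differs at 5 positions; TOP10 differs at 5 positions; W3110 differs at 4 positions. The closest is W3110.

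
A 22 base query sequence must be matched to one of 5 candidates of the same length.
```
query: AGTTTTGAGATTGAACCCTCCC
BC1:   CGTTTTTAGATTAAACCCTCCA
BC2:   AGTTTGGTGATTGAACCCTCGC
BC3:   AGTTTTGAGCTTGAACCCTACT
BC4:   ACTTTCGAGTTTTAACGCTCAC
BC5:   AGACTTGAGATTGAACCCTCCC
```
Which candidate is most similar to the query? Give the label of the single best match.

Hamming distances to query — BC1: 4; BC2: 3; BC3: 3; BC4: 6; BC5: 2.
Smallest is BC5 with 2 mismatches.

BC5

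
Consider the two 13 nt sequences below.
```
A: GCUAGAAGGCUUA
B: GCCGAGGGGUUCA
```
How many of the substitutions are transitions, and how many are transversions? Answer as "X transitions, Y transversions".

Mismatches (1-based):
site 3: U→C (pyrimidine→pyrimidine, transition)
site 4: A→G (purine→purine, transition)
site 5: G→A (purine→purine, transition)
site 6: A→G (purine→purine, transition)
site 7: A→G (purine→purine, transition)
site 10: C→U (pyrimidine→pyrimidine, transition)
site 12: U→C (pyrimidine→pyrimidine, transition)

7 transitions, 0 transversions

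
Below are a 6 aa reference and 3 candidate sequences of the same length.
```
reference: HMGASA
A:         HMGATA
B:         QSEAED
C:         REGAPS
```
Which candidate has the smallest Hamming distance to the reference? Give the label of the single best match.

Hamming distances to reference — A: 1; B: 5; C: 4.
Smallest is A with 1 mismatch.

A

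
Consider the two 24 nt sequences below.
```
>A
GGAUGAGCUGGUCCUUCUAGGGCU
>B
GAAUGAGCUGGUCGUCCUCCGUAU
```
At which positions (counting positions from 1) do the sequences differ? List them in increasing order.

Differences at position 2 (G→A), position 14 (C→G), position 16 (U→C), position 19 (A→C), position 20 (G→C), position 22 (G→U), position 23 (C→A).

2, 14, 16, 19, 20, 22, 23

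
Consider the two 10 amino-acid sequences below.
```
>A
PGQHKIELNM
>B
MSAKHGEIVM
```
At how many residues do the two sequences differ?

Comparing position by position, 8 residues differ: 1 (P/M), 2 (G/S), 3 (Q/A), 4 (H/K), 5 (K/H), 6 (I/G), 8 (L/I), 9 (N/V).

8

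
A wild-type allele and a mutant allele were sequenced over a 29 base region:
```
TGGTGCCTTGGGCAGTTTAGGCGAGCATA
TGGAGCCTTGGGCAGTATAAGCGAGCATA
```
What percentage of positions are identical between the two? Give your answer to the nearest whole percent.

3 positions differ (4, 17, 20), so 26 of 29 match: 26/29 = 89.66%.

90%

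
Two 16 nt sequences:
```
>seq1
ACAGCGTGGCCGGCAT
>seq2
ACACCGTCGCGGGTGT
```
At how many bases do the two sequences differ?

5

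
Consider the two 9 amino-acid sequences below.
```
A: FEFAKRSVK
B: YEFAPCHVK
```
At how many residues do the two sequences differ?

4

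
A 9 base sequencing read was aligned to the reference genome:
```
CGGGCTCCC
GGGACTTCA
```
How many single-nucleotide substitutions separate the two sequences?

4

Comparing position by position, 4 bases differ: 1 (C/G), 4 (G/A), 7 (C/T), 9 (C/A).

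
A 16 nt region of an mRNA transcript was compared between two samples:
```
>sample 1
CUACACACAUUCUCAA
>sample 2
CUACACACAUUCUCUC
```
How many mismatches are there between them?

2

The sequences differ at positions 15, 16 (1-based) — 2 in total.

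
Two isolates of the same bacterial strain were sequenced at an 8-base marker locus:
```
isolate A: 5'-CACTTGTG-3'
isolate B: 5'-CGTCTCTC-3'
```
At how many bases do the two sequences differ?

Comparing position by position, 5 bases differ: 2 (A/G), 3 (C/T), 4 (T/C), 6 (G/C), 8 (G/C).

5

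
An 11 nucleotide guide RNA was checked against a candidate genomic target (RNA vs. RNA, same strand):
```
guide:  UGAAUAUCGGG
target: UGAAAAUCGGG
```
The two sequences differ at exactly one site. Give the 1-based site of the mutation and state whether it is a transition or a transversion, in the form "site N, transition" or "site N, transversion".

Site 5 changes U→A. U is a pyrimidine and A is a purine, so this is a transversion.

site 5, transversion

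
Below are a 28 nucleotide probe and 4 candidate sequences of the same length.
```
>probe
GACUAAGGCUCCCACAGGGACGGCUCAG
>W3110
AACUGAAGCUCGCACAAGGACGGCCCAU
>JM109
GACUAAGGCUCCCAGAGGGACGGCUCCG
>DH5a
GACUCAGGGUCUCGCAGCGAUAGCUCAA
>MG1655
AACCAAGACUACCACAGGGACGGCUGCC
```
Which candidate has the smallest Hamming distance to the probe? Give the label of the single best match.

JM109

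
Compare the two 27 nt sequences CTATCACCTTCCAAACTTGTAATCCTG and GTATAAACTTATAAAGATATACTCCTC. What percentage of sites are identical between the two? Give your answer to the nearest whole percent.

63%

Mismatches at positions 1, 5, 7, 11, 12, 16, 17, 19, 22, 27 (1-based): 10 of 27.
Identical positions: 17/27 = 62.96% → 63%.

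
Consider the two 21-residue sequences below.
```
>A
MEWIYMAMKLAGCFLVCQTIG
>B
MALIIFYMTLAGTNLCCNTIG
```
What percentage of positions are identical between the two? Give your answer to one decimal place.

10 positions differ (2, 3, 5, 6, 7, 9, 13, 14, 16, 18), so 11 of 21 match: 11/21 = 52.38%.

52.4%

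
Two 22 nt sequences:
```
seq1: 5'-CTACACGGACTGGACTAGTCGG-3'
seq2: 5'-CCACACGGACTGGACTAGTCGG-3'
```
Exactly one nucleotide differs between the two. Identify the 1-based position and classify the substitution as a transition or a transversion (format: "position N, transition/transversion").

position 2, transition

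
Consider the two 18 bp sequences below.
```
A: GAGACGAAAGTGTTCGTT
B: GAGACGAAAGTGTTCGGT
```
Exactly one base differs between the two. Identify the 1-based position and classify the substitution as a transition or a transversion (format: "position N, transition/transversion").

The sequences differ only at position 17: T→G (pyrimidine→purine), a transversion.

position 17, transversion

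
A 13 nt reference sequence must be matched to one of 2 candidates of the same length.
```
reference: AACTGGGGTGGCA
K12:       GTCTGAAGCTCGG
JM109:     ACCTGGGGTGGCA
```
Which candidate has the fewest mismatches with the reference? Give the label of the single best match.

JM109

Hamming distances to reference — K12: 9; JM109: 1.
Smallest is JM109 with 1 mismatch.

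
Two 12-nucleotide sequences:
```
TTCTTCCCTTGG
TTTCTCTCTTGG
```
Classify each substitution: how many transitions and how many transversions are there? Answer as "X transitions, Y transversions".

Transitions (purine↔purine or pyrimidine↔pyrimidine): 3 C→T, 4 T→C, 7 C→T.
Transversions (purine↔pyrimidine): none.

3 transitions, 0 transversions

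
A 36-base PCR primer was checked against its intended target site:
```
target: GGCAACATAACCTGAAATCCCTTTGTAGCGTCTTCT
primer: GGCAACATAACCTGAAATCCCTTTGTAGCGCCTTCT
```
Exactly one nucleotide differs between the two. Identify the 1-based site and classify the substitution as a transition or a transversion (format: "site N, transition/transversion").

site 31, transition

The sequences differ only at site 31: T→C (pyrimidine→pyrimidine), a transition.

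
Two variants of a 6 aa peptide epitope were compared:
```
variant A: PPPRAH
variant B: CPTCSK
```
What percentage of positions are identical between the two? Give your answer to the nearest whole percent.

Mismatches at positions 1, 3, 4, 5, 6 (1-based): 5 of 6.
Identical positions: 1/6 = 16.67% → 17%.

17%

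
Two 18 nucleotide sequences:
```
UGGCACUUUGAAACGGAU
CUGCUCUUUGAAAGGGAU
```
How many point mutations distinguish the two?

4

The sequences differ at positions 1, 2, 5, 14 (1-based) — 4 in total.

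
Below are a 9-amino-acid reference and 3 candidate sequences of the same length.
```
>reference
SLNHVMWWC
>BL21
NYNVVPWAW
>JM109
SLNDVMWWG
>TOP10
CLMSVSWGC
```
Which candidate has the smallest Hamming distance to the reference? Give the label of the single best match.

JM109

BL21 differs at 6 residues; JM109 differs at 2 residues; TOP10 differs at 5 residues. The closest is JM109.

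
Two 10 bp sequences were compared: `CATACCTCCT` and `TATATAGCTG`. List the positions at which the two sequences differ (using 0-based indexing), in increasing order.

Scanning 0-based: 0: C/T; 4: C/T; 5: C/A; 6: T/G; 8: C/T; 9: T/G.

0, 4, 5, 6, 8, 9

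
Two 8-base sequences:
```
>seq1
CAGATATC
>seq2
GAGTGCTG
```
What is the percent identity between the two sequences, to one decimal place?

5 positions differ (1, 4, 5, 6, 8), so 3 of 8 match: 3/8 = 37.5%.

37.5%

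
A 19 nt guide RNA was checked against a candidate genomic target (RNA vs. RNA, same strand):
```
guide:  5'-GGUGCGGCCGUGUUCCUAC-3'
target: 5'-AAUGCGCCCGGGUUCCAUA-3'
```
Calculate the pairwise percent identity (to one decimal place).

Mismatches at positions 1, 2, 7, 11, 17, 18, 19 (1-based): 7 of 19.
Identical positions: 12/19 = 63.16% → 63.2%.

63.2%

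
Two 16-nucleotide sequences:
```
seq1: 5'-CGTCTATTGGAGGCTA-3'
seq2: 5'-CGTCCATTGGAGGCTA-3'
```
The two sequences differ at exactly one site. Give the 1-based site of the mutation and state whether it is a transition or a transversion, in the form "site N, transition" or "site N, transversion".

Site 5 changes T→C. T is a pyrimidine and C is a pyrimidine, so this is a transition.

site 5, transition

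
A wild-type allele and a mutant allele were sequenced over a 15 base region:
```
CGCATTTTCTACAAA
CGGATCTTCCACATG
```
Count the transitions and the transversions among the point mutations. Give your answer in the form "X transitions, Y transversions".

3 transitions, 2 transversions

Transitions (purine↔purine or pyrimidine↔pyrimidine): 6 T→C, 10 T→C, 15 A→G.
Transversions (purine↔pyrimidine): 3 C→G, 14 A→T.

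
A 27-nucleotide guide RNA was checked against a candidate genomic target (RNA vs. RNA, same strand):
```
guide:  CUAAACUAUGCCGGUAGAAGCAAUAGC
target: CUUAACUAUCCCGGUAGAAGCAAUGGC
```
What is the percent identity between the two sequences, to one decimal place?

88.9%

3 positions differ (3, 10, 25), so 24 of 27 match: 24/27 = 88.89%.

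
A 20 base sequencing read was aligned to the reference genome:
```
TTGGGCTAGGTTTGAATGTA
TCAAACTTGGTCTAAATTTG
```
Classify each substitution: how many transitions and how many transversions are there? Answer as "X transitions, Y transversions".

7 transitions, 2 transversions

Transitions (purine↔purine or pyrimidine↔pyrimidine): 2 T→C, 3 G→A, 4 G→A, 5 G→A, 12 T→C, 14 G→A, 20 A→G.
Transversions (purine↔pyrimidine): 8 A→T, 18 G→T.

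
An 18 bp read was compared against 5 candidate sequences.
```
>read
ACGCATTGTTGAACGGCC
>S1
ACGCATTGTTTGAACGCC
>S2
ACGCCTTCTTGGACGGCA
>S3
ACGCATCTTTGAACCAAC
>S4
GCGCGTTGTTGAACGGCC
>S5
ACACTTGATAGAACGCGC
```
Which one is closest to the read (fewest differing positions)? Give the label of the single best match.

Hamming distances to read — S1: 4; S2: 4; S3: 5; S4: 2; S5: 7.
Smallest is S4 with 2 mismatches.

S4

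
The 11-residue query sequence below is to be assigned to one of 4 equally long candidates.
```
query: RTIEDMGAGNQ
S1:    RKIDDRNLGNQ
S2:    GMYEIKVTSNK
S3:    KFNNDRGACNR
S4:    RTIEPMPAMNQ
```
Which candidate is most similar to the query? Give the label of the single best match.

S4

S1 differs at 5 residues; S2 differs at 9 residues; S3 differs at 7 residues; S4 differs at 3 residues. The closest is S4.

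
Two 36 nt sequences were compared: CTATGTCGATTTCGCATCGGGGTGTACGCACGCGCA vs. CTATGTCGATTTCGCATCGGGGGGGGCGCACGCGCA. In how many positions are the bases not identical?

3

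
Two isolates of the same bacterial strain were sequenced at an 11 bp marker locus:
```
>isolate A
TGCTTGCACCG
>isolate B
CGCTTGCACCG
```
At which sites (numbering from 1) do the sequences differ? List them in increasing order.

Scanning 1-based: 1: T/C.

1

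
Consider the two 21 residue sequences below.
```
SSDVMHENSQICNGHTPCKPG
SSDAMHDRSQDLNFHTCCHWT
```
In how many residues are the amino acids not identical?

The sequences differ at residues 4, 7, 8, 11, 12, 14, 17, 19, 20, 21 (1-based) — 10 in total.

10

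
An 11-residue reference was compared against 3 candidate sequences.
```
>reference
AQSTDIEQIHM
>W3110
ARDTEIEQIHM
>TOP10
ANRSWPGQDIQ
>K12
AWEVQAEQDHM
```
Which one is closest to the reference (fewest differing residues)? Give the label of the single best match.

W3110

W3110 differs at 3 residues; TOP10 differs at 9 residues; K12 differs at 6 residues. The closest is W3110.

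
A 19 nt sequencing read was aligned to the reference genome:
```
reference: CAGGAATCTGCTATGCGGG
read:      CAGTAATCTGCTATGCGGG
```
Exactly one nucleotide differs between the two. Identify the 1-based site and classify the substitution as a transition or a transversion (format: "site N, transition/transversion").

site 4, transversion

The sequences differ only at site 4: G→T (purine→pyrimidine), a transversion.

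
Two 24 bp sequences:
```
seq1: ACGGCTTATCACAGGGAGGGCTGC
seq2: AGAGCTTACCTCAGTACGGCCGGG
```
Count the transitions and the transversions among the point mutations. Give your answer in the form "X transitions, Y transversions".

3 transitions, 7 transversions

Mismatches (1-based):
base 2: C→G (pyrimidine→purine, transversion)
base 3: G→A (purine→purine, transition)
base 9: T→C (pyrimidine→pyrimidine, transition)
base 11: A→T (purine→pyrimidine, transversion)
base 15: G→T (purine→pyrimidine, transversion)
base 16: G→A (purine→purine, transition)
base 17: A→C (purine→pyrimidine, transversion)
base 20: G→C (purine→pyrimidine, transversion)
base 22: T→G (pyrimidine→purine, transversion)
base 24: C→G (pyrimidine→purine, transversion)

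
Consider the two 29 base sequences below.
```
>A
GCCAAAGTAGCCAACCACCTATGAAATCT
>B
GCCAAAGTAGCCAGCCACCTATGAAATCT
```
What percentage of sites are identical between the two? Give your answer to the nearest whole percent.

97%

Mismatch at position 14 (1-based): 1 of 29.
Identical positions: 28/29 = 96.55% → 97%.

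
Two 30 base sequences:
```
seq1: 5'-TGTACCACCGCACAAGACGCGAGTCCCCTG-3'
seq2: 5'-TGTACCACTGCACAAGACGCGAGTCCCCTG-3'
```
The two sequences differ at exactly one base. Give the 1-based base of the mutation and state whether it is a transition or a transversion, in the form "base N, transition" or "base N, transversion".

base 9, transition

The sequences differ only at base 9: C→T (pyrimidine→pyrimidine), a transition.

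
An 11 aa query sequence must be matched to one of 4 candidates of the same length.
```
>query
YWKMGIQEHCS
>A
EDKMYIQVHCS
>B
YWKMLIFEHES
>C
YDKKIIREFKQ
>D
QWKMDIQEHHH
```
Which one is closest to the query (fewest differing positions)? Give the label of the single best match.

B

A differs at 4 positions; B differs at 3 positions; C differs at 7 positions; D differs at 4 positions. The closest is B.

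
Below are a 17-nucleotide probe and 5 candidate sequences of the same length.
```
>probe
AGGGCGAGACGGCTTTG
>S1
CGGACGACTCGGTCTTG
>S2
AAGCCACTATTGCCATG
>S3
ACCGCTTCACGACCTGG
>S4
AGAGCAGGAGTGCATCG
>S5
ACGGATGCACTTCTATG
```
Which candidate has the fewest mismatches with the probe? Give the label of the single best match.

S1

S1 differs at 6 positions; S2 differs at 9 positions; S3 differs at 8 positions; S4 differs at 7 positions; S5 differs at 8 positions. The closest is S1.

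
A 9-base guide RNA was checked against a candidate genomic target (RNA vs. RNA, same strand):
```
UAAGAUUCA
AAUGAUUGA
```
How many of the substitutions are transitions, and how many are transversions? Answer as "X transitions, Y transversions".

Mismatches (1-based):
site 1: U→A (pyrimidine→purine, transversion)
site 3: A→U (purine→pyrimidine, transversion)
site 8: C→G (pyrimidine→purine, transversion)

0 transitions, 3 transversions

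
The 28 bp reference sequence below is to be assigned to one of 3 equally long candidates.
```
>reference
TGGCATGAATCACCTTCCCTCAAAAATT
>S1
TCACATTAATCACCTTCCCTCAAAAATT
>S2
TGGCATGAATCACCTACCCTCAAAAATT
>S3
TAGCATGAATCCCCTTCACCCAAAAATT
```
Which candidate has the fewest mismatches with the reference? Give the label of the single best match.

S2

Hamming distances to reference — S1: 3; S2: 1; S3: 4.
Smallest is S2 with 1 mismatch.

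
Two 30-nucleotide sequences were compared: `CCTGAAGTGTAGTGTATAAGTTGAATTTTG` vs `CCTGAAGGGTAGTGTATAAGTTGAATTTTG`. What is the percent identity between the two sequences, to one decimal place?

1 position differs (8), so 29 of 30 match: 29/30 = 96.67%.

96.7%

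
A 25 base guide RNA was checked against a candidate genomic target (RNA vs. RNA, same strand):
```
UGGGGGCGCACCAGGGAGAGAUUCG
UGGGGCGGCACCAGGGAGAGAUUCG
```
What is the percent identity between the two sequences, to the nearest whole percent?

Mismatches at positions 6, 7 (1-based): 2 of 25.
Identical positions: 23/25 = 92% → 92%.

92%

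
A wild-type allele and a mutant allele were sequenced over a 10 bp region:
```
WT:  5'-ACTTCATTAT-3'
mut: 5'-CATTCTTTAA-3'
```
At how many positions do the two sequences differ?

Comparing position by position, 4 positions differ: 1 (A/C), 2 (C/A), 6 (A/T), 10 (T/A).

4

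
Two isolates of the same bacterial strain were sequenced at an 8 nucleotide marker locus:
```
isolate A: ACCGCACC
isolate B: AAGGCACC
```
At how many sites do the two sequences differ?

2

Comparing position by position, 2 sites differ: 2 (C/A), 3 (C/G).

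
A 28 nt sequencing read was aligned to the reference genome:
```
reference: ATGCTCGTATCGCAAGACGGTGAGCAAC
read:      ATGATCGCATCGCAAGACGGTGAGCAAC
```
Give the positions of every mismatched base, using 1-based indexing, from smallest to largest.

Differences at position 4 (C→A), position 8 (T→C).

4, 8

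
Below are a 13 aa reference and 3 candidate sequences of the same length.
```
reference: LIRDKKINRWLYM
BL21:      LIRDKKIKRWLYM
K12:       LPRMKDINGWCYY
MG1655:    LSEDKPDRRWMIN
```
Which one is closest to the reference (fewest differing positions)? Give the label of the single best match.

Hamming distances to reference — BL21: 1; K12: 6; MG1655: 8.
Smallest is BL21 with 1 mismatch.

BL21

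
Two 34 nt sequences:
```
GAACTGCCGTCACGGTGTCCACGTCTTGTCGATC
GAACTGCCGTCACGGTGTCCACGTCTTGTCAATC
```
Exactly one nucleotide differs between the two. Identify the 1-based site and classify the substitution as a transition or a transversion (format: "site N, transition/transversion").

site 31, transition

Site 31 changes G→A. G is a purine and A is a purine, so this is a transition.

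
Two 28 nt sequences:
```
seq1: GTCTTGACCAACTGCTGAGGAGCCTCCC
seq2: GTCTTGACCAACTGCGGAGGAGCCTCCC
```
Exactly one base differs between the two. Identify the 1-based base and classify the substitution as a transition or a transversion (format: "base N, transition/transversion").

base 16, transversion

The sequences differ only at base 16: T→G (pyrimidine→purine), a transversion.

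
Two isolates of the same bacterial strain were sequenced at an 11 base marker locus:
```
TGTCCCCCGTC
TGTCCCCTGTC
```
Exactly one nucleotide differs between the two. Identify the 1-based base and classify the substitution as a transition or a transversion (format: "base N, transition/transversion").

base 8, transition

Base 8 changes C→T. C is a pyrimidine and T is a pyrimidine, so this is a transition.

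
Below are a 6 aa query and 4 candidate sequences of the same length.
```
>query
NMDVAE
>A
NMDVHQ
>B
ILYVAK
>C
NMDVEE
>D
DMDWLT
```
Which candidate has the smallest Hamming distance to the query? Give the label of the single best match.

Hamming distances to query — A: 2; B: 4; C: 1; D: 4.
Smallest is C with 1 mismatch.

C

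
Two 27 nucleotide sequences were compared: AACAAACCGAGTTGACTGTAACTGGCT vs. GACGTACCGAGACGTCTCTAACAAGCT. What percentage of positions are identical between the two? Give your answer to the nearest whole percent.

67%

Mismatches at positions 1, 4, 5, 12, 13, 15, 18, 23, 24 (1-based): 9 of 27.
Identical positions: 18/27 = 66.67% → 67%.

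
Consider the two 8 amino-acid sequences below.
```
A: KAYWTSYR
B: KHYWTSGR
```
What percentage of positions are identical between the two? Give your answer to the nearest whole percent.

75%

Mismatches at positions 2, 7 (1-based): 2 of 8.
Identical positions: 6/8 = 75% → 75%.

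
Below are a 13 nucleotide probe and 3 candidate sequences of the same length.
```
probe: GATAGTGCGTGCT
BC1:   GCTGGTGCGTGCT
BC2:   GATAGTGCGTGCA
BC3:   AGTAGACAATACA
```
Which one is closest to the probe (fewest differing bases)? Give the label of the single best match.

BC1 differs at 2 bases; BC2 differs at 1 base; BC3 differs at 8 bases. The closest is BC2.

BC2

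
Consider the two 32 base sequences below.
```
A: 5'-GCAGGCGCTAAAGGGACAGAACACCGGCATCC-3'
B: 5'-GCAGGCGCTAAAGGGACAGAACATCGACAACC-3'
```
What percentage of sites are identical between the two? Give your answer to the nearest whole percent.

91%

Mismatches at positions 24, 27, 30 (1-based): 3 of 32.
Identical positions: 29/32 = 90.62% → 91%.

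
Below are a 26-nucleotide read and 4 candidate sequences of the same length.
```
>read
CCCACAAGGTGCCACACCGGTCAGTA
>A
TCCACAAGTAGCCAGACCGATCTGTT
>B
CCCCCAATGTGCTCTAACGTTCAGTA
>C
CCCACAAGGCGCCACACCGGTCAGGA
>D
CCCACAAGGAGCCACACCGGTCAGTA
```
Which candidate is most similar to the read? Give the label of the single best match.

Hamming distances to read — A: 7; B: 7; C: 2; D: 1.
Smallest is D with 1 mismatch.

D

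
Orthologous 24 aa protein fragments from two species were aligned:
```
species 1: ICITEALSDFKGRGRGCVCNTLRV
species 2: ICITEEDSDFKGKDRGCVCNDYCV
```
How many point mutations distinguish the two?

7

The sequences differ at residues 6, 7, 13, 14, 21, 22, 23 (1-based) — 7 in total.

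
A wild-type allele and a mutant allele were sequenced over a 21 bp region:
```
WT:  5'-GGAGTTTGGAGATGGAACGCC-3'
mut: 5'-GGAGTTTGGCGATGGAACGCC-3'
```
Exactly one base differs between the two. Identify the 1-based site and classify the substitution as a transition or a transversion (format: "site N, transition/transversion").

site 10, transversion

Site 10 changes A→C. A is a purine and C is a pyrimidine, so this is a transversion.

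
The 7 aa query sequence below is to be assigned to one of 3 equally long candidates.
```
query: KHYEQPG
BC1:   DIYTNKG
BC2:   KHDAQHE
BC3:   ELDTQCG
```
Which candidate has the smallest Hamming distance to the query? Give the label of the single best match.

Hamming distances to query — BC1: 5; BC2: 4; BC3: 5.
Smallest is BC2 with 4 mismatches.

BC2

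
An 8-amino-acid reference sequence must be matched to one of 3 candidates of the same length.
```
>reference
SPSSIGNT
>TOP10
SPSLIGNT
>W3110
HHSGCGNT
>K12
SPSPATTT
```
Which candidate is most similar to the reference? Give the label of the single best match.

TOP10

Hamming distances to reference — TOP10: 1; W3110: 4; K12: 4.
Smallest is TOP10 with 1 mismatch.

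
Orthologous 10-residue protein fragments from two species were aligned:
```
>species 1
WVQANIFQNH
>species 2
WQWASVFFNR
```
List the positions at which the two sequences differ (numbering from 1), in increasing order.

2, 3, 5, 6, 8, 10

Scanning 1-based: 2: V/Q; 3: Q/W; 5: N/S; 6: I/V; 8: Q/F; 10: H/R.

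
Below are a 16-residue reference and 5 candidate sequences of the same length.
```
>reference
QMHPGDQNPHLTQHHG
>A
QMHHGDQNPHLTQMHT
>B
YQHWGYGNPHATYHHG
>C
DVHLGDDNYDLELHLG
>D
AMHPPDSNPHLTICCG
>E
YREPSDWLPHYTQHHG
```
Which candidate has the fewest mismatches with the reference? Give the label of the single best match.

A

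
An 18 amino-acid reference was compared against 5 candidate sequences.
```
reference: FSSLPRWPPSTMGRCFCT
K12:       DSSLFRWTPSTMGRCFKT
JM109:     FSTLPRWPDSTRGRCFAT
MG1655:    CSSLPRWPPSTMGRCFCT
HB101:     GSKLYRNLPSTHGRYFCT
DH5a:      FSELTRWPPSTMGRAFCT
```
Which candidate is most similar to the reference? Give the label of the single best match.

K12 differs at 4 positions; JM109 differs at 4 positions; MG1655 differs at 1 position; HB101 differs at 7 positions; DH5a differs at 3 positions. The closest is MG1655.

MG1655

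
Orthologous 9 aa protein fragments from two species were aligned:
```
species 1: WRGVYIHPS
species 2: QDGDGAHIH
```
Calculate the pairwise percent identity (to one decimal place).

7 positions differ (1, 2, 4, 5, 6, 8, 9), so 2 of 9 match: 2/9 = 22.22%.

22.2%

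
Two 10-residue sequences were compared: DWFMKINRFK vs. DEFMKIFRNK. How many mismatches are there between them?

3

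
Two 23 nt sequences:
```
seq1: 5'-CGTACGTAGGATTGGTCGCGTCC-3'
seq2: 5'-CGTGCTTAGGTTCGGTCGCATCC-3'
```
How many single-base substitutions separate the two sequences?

5

Mismatches (1-based): position 4: A→G; position 6: G→T; position 11: A→T; position 13: T→C; position 20: G→A.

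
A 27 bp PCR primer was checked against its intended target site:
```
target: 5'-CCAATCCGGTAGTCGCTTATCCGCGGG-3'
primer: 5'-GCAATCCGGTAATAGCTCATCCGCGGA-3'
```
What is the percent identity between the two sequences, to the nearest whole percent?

81%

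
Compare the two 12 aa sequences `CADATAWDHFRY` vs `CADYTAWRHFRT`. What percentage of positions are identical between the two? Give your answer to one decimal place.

75.0%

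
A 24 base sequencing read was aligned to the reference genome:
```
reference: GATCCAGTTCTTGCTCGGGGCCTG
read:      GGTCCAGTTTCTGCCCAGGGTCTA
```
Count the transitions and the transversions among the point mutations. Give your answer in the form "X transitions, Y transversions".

7 transitions, 0 transversions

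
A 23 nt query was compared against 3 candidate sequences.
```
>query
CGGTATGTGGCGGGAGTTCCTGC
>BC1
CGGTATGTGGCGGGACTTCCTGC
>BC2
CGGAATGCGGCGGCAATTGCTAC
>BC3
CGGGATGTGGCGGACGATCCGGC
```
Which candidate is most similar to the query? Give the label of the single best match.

BC1

Hamming distances to query — BC1: 1; BC2: 6; BC3: 5.
Smallest is BC1 with 1 mismatch.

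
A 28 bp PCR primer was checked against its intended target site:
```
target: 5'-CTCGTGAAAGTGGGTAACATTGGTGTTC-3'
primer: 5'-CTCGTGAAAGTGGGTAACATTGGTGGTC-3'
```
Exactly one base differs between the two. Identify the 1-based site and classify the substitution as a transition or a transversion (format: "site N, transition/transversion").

site 26, transversion

The sequences differ only at site 26: T→G (pyrimidine→purine), a transversion.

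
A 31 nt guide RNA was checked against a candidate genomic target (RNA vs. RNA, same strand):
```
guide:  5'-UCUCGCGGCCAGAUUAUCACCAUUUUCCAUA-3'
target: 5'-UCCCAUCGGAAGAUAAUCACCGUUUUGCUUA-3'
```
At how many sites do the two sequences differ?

10

Comparing position by position, 10 sites differ: 3 (U/C), 5 (G/A), 6 (C/U), 7 (G/C), 9 (C/G), 10 (C/A), 15 (U/A), 22 (A/G), 27 (C/G), 29 (A/U).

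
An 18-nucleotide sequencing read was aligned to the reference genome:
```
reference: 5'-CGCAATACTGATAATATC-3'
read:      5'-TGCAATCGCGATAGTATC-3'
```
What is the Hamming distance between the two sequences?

The sequences differ at sites 1, 7, 8, 9, 14 (1-based) — 5 in total.

5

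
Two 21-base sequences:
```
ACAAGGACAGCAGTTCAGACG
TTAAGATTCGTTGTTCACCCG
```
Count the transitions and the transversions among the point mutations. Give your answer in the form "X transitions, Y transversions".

Mismatches (1-based):
base 1: A→T (purine→pyrimidine, transversion)
base 2: C→T (pyrimidine→pyrimidine, transition)
base 6: G→A (purine→purine, transition)
base 7: A→T (purine→pyrimidine, transversion)
base 8: C→T (pyrimidine→pyrimidine, transition)
base 9: A→C (purine→pyrimidine, transversion)
base 11: C→T (pyrimidine→pyrimidine, transition)
base 12: A→T (purine→pyrimidine, transversion)
base 18: G→C (purine→pyrimidine, transversion)
base 19: A→C (purine→pyrimidine, transversion)

4 transitions, 6 transversions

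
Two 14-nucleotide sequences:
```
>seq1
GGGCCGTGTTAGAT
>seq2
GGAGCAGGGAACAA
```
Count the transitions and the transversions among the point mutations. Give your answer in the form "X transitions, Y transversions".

2 transitions, 6 transversions

Transitions (purine↔purine or pyrimidine↔pyrimidine): 3 G→A, 6 G→A.
Transversions (purine↔pyrimidine): 4 C→G, 7 T→G, 9 T→G, 10 T→A, 12 G→C, 14 T→A.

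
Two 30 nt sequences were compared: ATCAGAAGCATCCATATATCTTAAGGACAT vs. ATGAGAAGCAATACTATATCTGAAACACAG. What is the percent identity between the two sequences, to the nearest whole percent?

70%

Mismatches at positions 3, 11, 12, 13, 14, 22, 25, 26, 30 (1-based): 9 of 30.
Identical positions: 21/30 = 70% → 70%.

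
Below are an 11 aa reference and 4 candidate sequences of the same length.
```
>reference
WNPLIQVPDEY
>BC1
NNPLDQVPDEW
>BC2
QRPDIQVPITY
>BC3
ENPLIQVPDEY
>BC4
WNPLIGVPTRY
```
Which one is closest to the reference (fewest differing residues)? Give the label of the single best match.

Hamming distances to reference — BC1: 3; BC2: 5; BC3: 1; BC4: 3.
Smallest is BC3 with 1 mismatch.

BC3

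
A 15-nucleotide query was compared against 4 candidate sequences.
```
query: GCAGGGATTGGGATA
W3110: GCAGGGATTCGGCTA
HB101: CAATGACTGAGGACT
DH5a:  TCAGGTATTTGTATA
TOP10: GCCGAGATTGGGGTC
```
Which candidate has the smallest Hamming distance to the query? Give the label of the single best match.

W3110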